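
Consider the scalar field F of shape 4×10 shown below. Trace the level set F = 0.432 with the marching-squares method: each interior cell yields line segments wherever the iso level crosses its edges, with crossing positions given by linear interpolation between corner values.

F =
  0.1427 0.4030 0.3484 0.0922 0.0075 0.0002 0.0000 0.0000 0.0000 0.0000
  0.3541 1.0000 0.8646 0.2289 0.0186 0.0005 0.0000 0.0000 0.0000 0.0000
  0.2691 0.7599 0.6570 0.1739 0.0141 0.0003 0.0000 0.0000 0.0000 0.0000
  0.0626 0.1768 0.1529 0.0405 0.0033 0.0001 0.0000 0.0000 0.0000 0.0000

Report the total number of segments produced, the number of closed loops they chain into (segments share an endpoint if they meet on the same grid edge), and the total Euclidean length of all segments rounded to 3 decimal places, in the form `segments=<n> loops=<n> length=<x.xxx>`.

segments=8 loops=1 length=7.951

cell (0,0): code 0100 → (0.049,1.000)–(1.000,0.121)
cell (0,1): code 1100 → (0.162,2.000)–(0.049,1.000)
cell (0,2): code 1000 → (1.000,2.681)–(0.162,2.000)
cell (1,0): code 0110 → (1.000,0.121)–(2.000,0.332)
cell (1,2): code 1001 → (2.000,2.466)–(1.000,2.681)
cell (2,0): code 0010 → (2.000,0.332)–(2.562,1.000)
cell (2,1): code 0011 → (2.562,1.000)–(2.446,2.000)
cell (2,2): code 0001 → (2.446,2.000)–(2.000,2.466)
total: 8 segments, chained into 1 closed loop(s), length Σ = 7.951464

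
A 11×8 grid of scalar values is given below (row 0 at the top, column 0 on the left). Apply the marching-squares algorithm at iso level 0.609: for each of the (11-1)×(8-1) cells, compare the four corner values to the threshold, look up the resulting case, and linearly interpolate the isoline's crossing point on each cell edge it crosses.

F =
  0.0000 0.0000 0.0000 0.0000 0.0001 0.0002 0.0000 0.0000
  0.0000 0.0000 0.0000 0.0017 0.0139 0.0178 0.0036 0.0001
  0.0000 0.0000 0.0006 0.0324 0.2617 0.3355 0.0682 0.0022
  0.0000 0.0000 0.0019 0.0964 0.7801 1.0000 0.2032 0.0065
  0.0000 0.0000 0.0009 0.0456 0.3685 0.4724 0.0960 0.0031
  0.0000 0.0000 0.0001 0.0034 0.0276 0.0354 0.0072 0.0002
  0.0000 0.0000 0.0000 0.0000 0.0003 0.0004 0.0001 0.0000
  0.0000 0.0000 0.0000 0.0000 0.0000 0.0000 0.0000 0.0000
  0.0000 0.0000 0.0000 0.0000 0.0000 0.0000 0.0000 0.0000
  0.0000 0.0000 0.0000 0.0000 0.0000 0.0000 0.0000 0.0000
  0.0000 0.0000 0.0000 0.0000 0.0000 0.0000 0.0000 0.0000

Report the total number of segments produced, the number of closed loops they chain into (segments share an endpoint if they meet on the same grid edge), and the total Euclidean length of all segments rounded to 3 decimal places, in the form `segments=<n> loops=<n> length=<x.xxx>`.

segments=6 loops=1 length=4.639

cell (2,3): code 0100 → (2.670,4.000)–(3.000,3.750)
cell (2,4): code 1100 → (2.412,5.000)–(2.670,4.000)
cell (2,5): code 1000 → (3.000,5.491)–(2.412,5.000)
cell (3,3): code 0010 → (3.000,3.750)–(3.416,4.000)
cell (3,4): code 0011 → (3.416,4.000)–(3.741,5.000)
cell (3,5): code 0001 → (3.741,5.000)–(3.000,5.491)
total: 6 segments, chained into 1 closed loop(s), length Σ = 4.638865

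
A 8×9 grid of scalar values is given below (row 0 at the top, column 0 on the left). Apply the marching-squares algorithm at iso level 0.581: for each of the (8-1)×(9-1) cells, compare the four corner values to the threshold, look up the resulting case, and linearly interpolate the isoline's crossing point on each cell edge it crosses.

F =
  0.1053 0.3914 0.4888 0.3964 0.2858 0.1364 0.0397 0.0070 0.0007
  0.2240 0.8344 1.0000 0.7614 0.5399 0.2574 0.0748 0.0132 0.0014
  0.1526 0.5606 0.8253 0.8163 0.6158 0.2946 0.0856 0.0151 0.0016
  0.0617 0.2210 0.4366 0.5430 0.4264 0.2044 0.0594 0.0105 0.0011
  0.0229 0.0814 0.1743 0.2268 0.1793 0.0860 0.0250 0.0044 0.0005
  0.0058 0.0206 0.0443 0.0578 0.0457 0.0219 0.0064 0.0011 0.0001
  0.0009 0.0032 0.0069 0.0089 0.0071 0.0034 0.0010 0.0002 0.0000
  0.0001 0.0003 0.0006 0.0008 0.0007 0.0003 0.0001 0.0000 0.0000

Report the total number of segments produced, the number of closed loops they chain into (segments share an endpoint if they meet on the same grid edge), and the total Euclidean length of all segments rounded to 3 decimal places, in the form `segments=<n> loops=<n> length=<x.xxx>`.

segments=12 loops=1 length=9.471

cell (0,0): code 0100 → (0.428,1.000)–(1.000,0.585)
cell (0,1): code 1100 → (0.180,2.000)–(0.428,1.000)
cell (0,2): code 1100 → (0.506,3.000)–(0.180,2.000)
cell (0,3): code 1000 → (1.000,3.814)–(0.506,3.000)
cell (1,0): code 0010 → (1.000,0.585)–(1.925,1.000)
cell (1,1): code 0111 → (1.925,1.000)–(2.000,1.077)
cell (1,3): code 1101 → (1.542,4.000)–(1.000,3.814)
cell (1,4): code 1000 → (2.000,4.108)–(1.542,4.000)
cell (2,1): code 0010 → (2.000,1.077)–(2.629,2.000)
cell (2,2): code 0011 → (2.629,2.000)–(2.861,3.000)
cell (2,3): code 0011 → (2.861,3.000)–(2.184,4.000)
cell (2,4): code 0001 → (2.184,4.000)–(2.000,4.108)
total: 12 segments, chained into 1 closed loop(s), length Σ = 9.470652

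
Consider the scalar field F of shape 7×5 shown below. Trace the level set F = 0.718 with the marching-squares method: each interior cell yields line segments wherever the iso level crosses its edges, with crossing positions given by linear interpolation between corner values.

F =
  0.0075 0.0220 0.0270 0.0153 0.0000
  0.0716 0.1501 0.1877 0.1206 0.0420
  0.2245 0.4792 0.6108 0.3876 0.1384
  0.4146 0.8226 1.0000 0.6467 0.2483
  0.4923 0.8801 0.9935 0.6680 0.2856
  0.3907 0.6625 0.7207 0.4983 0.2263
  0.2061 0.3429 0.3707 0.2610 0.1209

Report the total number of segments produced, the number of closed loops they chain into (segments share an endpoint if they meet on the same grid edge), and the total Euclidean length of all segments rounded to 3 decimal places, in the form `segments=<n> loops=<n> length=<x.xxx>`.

cell (2,0): code 0100 → (2.695,1.000)–(3.000,0.744)
cell (2,1): code 1100 → (2.275,2.000)–(2.695,1.000)
cell (2,2): code 1000 → (3.000,2.798)–(2.275,2.000)
cell (3,0): code 0110 → (3.000,0.744)–(4.000,0.582)
cell (3,2): code 1001 → (4.000,2.846)–(3.000,2.798)
cell (4,0): code 0010 → (4.000,0.582)–(4.745,1.000)
cell (4,1): code 0111 → (4.745,1.000)–(5.000,1.954)
cell (4,2): code 1001 → (5.000,2.012)–(4.000,2.846)
cell (5,1): code 0010 → (5.000,1.954)–(5.008,2.000)
cell (5,2): code 0001 → (5.008,2.000)–(5.000,2.012)
total: 10 segments, chained into 1 closed loop(s), length Σ = 7.779922

segments=10 loops=1 length=7.780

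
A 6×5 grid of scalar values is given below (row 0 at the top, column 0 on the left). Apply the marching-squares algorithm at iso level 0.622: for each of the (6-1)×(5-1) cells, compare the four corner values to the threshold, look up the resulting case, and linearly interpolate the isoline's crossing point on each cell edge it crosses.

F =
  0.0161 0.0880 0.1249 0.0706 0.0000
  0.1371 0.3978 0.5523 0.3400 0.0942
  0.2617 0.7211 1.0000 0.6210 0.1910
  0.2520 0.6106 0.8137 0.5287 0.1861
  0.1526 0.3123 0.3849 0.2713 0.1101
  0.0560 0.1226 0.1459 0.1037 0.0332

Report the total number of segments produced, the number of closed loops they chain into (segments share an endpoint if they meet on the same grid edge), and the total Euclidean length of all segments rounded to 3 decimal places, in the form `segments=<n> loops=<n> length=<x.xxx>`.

segments=8 loops=1 length=6.760

cell (1,0): code 0100 → (1.693,1.000)–(2.000,0.784)
cell (1,1): code 1100 → (1.156,2.000)–(1.693,1.000)
cell (1,2): code 1000 → (2.000,2.997)–(1.156,2.000)
cell (2,0): code 0010 → (2.000,0.784)–(2.897,1.000)
cell (2,1): code 0111 → (2.897,1.000)–(3.000,1.056)
cell (2,2): code 1001 → (3.000,2.673)–(2.000,2.997)
cell (3,1): code 0010 → (3.000,1.056)–(3.447,2.000)
cell (3,2): code 0001 → (3.447,2.000)–(3.000,2.673)
total: 8 segments, chained into 1 closed loop(s), length Σ = 6.760315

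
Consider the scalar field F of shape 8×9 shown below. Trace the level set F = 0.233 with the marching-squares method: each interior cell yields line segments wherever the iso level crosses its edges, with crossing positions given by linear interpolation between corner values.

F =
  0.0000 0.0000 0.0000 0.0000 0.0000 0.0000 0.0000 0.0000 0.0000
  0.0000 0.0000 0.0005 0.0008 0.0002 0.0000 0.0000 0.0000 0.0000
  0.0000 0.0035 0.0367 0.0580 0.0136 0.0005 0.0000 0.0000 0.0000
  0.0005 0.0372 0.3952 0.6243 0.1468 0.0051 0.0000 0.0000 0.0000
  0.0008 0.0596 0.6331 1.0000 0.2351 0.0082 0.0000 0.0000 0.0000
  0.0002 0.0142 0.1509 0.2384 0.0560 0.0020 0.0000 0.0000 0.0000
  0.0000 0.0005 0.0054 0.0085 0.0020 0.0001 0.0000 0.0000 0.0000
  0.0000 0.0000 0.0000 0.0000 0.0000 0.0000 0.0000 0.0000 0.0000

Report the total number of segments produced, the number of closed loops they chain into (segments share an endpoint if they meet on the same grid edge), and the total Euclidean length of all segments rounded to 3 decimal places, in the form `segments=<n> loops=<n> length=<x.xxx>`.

cell (2,1): code 0100 → (2.548,2.000)–(3.000,1.547)
cell (2,2): code 1100 → (2.309,3.000)–(2.548,2.000)
cell (2,3): code 1000 → (3.000,3.819)–(2.309,3.000)
cell (3,1): code 0110 → (3.000,1.547)–(4.000,1.302)
cell (3,3): code 1101 → (3.976,4.000)–(3.000,3.819)
cell (3,4): code 1000 → (4.000,4.009)–(3.976,4.000)
cell (4,1): code 0010 → (4.000,1.302)–(4.830,2.000)
cell (4,2): code 0111 → (4.830,2.000)–(5.000,2.938)
cell (4,3): code 1011 → (5.000,3.030)–(4.012,4.000)
cell (4,4): code 0001 → (4.012,4.000)–(4.000,4.009)
cell (5,2): code 0010 → (5.000,2.938)–(5.023,3.000)
cell (5,3): code 0001 → (5.023,3.000)–(5.000,3.030)
total: 12 segments, chained into 1 closed loop(s), length Σ = 8.329495

segments=12 loops=1 length=8.329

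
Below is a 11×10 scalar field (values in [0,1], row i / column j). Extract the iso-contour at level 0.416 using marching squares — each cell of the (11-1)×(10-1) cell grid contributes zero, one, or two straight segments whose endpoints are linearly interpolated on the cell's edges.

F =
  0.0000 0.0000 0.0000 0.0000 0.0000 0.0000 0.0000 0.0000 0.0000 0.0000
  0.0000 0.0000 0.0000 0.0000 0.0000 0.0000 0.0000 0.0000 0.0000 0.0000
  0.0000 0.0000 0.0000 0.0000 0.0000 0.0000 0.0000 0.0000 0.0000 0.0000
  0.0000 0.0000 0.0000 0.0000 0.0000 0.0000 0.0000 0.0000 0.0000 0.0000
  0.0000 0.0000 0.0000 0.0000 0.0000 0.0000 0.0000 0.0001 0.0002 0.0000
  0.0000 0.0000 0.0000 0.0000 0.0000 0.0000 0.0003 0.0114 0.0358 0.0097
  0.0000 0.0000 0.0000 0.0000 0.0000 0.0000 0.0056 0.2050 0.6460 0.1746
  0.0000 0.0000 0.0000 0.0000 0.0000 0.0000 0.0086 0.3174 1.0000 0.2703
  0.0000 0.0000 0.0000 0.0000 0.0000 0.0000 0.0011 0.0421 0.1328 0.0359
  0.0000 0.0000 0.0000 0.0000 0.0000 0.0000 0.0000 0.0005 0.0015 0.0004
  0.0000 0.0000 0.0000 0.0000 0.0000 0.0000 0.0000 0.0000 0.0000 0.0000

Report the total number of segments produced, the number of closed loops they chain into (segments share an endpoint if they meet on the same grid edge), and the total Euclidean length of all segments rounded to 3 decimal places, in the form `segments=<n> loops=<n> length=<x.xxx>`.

segments=6 loops=1 length=5.497

cell (5,7): code 0100 → (5.623,8.000)–(6.000,7.478)
cell (5,8): code 1000 → (6.000,8.488)–(5.623,8.000)
cell (6,7): code 0110 → (6.000,7.478)–(7.000,7.144)
cell (6,8): code 1001 → (7.000,8.800)–(6.000,8.488)
cell (7,7): code 0010 → (7.000,7.144)–(7.673,8.000)
cell (7,8): code 0001 → (7.673,8.000)–(7.000,8.800)
total: 6 segments, chained into 1 closed loop(s), length Σ = 5.496768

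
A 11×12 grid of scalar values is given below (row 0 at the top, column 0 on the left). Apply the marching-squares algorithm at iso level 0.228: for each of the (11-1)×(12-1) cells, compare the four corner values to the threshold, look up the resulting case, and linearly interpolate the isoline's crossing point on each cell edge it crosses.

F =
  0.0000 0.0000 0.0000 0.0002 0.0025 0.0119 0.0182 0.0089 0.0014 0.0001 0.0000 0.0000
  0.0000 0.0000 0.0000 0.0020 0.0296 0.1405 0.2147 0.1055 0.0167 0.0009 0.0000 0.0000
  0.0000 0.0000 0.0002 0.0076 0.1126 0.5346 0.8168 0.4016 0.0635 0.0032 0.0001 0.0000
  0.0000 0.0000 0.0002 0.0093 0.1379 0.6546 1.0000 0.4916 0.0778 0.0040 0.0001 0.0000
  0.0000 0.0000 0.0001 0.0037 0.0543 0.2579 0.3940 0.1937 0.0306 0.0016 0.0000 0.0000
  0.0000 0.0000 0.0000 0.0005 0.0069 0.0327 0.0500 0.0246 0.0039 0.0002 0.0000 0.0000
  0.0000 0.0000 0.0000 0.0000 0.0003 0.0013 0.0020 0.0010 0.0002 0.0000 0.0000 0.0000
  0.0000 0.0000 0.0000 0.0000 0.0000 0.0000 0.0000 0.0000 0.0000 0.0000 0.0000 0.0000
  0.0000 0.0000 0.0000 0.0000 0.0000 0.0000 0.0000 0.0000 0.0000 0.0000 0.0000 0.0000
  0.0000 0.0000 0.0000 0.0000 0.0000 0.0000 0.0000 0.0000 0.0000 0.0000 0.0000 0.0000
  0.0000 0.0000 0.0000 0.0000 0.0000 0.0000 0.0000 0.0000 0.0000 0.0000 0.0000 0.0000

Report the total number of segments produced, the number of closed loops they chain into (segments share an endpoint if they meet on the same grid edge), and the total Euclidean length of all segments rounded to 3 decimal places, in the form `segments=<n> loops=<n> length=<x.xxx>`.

segments=12 loops=1 length=10.672

cell (1,4): code 0100 → (1.222,5.000)–(2.000,4.273)
cell (1,5): code 1100 → (1.022,6.000)–(1.222,5.000)
cell (1,6): code 1100 → (1.414,7.000)–(1.022,6.000)
cell (1,7): code 1000 → (2.000,7.513)–(1.414,7.000)
cell (2,4): code 0110 → (2.000,4.273)–(3.000,4.174)
cell (2,7): code 1001 → (3.000,7.637)–(2.000,7.513)
cell (3,4): code 0110 → (3.000,4.174)–(4.000,4.853)
cell (3,6): code 1011 → (4.000,6.829)–(3.885,7.000)
cell (3,7): code 0001 → (3.885,7.000)–(3.000,7.637)
cell (4,4): code 0010 → (4.000,4.853)–(4.133,5.000)
cell (4,5): code 0011 → (4.133,5.000)–(4.483,6.000)
cell (4,6): code 0001 → (4.483,6.000)–(4.000,6.829)
total: 12 segments, chained into 1 closed loop(s), length Σ = 10.671724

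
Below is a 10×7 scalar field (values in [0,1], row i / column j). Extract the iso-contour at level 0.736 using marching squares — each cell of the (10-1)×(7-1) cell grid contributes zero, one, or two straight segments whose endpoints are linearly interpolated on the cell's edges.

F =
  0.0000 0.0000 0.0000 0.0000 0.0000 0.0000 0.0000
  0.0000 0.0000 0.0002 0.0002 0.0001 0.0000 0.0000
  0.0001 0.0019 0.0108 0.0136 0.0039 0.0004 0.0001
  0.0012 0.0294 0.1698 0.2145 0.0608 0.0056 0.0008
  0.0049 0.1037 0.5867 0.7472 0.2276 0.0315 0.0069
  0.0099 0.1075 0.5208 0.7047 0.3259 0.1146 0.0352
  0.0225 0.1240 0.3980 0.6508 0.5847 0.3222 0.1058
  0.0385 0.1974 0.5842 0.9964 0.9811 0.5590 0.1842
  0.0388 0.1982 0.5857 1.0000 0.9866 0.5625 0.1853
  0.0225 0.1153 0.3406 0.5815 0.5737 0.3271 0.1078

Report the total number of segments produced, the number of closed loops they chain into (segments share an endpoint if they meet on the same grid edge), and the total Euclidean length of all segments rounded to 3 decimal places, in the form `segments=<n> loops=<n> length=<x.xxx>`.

cell (3,2): code 0100 → (3.979,3.000)–(4.000,2.930)
cell (3,3): code 1000 → (4.000,3.022)–(3.979,3.000)
cell (4,2): code 0010 → (4.000,2.930)–(4.264,3.000)
cell (4,3): code 0001 → (4.264,3.000)–(4.000,3.022)
cell (6,2): code 0100 → (6.247,3.000)–(7.000,2.368)
cell (6,3): code 1100 → (6.382,4.000)–(6.247,3.000)
cell (6,4): code 1000 → (7.000,4.581)–(6.382,4.000)
cell (7,2): code 0110 → (7.000,2.368)–(8.000,2.363)
cell (7,4): code 1001 → (8.000,4.591)–(7.000,4.581)
cell (8,2): code 0010 → (8.000,2.363)–(8.631,3.000)
cell (8,3): code 0011 → (8.631,3.000)–(8.607,4.000)
cell (8,4): code 0001 → (8.607,4.000)–(8.000,4.591)
total: 12 segments, chained into 2 closed loop(s), length Σ = 8.224668

segments=12 loops=2 length=8.225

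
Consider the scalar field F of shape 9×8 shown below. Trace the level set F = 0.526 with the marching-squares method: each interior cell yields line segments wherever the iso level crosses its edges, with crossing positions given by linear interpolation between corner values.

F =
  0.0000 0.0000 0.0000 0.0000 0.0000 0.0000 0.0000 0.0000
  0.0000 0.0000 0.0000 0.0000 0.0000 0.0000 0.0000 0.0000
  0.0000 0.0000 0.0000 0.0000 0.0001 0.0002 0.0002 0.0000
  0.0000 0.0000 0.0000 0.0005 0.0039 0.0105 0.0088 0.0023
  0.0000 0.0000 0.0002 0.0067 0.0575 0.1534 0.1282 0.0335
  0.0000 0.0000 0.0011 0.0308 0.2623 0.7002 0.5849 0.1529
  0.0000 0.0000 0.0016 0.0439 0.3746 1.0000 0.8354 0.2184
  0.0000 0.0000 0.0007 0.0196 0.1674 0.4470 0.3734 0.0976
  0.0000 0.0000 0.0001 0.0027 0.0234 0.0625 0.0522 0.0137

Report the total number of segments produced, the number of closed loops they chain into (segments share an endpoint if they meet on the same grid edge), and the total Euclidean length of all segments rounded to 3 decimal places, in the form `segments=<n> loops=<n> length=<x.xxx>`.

segments=8 loops=1 length=6.841

cell (4,4): code 0100 → (4.681,5.000)–(5.000,4.602)
cell (4,5): code 1100 → (4.871,6.000)–(4.681,5.000)
cell (4,6): code 1000 → (5.000,6.136)–(4.871,6.000)
cell (5,4): code 0110 → (5.000,4.602)–(6.000,4.242)
cell (5,6): code 1001 → (6.000,6.501)–(5.000,6.136)
cell (6,4): code 0010 → (6.000,4.242)–(6.857,5.000)
cell (6,5): code 0011 → (6.857,5.000)–(6.670,6.000)
cell (6,6): code 0001 → (6.670,6.000)–(6.000,6.501)
total: 8 segments, chained into 1 closed loop(s), length Σ = 6.840799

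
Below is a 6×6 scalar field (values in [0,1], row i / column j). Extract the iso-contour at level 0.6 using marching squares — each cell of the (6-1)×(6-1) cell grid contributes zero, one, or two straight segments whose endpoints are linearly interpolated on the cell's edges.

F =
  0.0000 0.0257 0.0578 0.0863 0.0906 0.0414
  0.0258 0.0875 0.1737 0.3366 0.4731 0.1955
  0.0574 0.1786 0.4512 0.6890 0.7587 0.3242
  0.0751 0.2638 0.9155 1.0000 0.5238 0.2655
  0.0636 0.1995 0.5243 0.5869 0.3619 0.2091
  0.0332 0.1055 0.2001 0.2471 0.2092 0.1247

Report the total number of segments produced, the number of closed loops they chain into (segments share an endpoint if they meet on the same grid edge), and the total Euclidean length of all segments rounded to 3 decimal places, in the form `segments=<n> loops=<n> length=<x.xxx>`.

cell (1,2): code 0100 → (1.747,3.000)–(2.000,2.626)
cell (1,3): code 1100 → (1.444,4.000)–(1.747,3.000)
cell (1,4): code 1000 → (2.000,4.365)–(1.444,4.000)
cell (2,1): code 0100 → (2.320,2.000)–(3.000,1.516)
cell (2,2): code 1110 → (2.000,2.626)–(2.320,2.000)
cell (2,3): code 1011 → (3.000,3.840)–(2.676,4.000)
cell (2,4): code 0001 → (2.676,4.000)–(2.000,4.365)
cell (3,1): code 0010 → (3.000,1.516)–(3.806,2.000)
cell (3,2): code 0011 → (3.806,2.000)–(3.968,3.000)
cell (3,3): code 0001 → (3.968,3.000)–(3.000,3.840)
total: 10 segments, chained into 1 closed loop(s), length Σ = 8.063997

segments=10 loops=1 length=8.064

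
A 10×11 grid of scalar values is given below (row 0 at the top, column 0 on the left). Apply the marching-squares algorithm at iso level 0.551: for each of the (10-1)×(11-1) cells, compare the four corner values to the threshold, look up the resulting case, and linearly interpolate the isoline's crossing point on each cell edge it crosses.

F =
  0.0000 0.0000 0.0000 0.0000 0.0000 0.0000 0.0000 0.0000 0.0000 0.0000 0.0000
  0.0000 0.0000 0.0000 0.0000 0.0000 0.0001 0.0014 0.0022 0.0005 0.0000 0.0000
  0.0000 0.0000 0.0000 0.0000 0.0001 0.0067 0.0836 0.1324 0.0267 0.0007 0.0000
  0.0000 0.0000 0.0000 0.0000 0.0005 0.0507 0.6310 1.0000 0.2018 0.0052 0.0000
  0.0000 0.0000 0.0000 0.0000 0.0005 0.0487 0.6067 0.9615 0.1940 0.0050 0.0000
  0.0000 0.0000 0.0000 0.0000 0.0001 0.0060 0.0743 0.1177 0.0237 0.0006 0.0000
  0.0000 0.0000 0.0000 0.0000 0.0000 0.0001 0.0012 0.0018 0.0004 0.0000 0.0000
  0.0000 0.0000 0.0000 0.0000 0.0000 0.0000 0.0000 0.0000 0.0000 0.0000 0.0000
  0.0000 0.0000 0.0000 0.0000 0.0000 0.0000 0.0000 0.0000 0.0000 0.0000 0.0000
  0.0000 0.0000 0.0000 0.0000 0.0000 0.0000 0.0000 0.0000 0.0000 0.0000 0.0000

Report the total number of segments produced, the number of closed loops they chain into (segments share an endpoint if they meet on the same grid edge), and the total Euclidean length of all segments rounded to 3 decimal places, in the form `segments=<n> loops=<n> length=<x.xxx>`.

cell (2,5): code 0100 → (2.854,6.000)–(3.000,5.862)
cell (2,6): code 1100 → (2.482,7.000)–(2.854,6.000)
cell (2,7): code 1000 → (3.000,7.563)–(2.482,7.000)
cell (3,5): code 0110 → (3.000,5.862)–(4.000,5.900)
cell (3,7): code 1001 → (4.000,7.535)–(3.000,7.563)
cell (4,5): code 0010 → (4.000,5.900)–(4.105,6.000)
cell (4,6): code 0011 → (4.105,6.000)–(4.486,7.000)
cell (4,7): code 0001 → (4.486,7.000)–(4.000,7.535)
total: 8 segments, chained into 1 closed loop(s), length Σ = 5.971150

segments=8 loops=1 length=5.971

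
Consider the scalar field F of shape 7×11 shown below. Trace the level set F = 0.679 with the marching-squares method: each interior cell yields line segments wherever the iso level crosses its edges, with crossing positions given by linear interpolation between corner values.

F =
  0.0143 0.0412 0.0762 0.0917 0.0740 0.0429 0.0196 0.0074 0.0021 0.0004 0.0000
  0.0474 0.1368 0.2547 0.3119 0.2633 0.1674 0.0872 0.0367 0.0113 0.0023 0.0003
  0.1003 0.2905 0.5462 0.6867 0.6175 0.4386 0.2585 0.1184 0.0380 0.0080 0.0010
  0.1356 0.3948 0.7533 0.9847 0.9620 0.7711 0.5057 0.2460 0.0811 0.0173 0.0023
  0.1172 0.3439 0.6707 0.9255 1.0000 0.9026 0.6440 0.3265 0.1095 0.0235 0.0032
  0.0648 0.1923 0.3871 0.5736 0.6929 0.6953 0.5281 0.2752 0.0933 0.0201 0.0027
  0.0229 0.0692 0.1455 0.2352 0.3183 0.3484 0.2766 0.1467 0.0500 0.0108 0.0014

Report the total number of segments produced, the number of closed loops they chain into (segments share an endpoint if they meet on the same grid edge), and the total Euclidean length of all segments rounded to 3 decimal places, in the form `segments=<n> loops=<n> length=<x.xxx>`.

cell (1,2): code 0100 → (1.979,3.000)–(2.000,2.945)
cell (1,3): code 1000 → (2.000,3.111)–(1.979,3.000)
cell (2,1): code 0100 → (2.641,2.000)–(3.000,1.793)
cell (2,2): code 1110 → (2.000,2.945)–(2.641,2.000)
cell (2,3): code 1101 → (2.179,4.000)–(2.000,3.111)
cell (2,4): code 1100 → (2.723,5.000)–(2.179,4.000)
cell (2,5): code 1000 → (3.000,5.347)–(2.723,5.000)
cell (3,1): code 0010 → (3.000,1.793)–(3.900,2.000)
cell (3,2): code 0111 → (3.900,2.000)–(4.000,2.033)
cell (3,5): code 1001 → (4.000,5.865)–(3.000,5.347)
cell (4,2): code 0010 → (4.000,2.033)–(4.700,3.000)
cell (4,3): code 0111 → (4.700,3.000)–(5.000,3.883)
cell (4,5): code 1001 → (5.000,5.097)–(4.000,5.865)
cell (5,3): code 0010 → (5.000,3.883)–(5.037,4.000)
cell (5,4): code 0011 → (5.037,4.000)–(5.047,5.000)
cell (5,5): code 0001 → (5.047,5.000)–(5.000,5.097)
total: 16 segments, chained into 1 closed loop(s), length Σ = 10.990254

segments=16 loops=1 length=10.990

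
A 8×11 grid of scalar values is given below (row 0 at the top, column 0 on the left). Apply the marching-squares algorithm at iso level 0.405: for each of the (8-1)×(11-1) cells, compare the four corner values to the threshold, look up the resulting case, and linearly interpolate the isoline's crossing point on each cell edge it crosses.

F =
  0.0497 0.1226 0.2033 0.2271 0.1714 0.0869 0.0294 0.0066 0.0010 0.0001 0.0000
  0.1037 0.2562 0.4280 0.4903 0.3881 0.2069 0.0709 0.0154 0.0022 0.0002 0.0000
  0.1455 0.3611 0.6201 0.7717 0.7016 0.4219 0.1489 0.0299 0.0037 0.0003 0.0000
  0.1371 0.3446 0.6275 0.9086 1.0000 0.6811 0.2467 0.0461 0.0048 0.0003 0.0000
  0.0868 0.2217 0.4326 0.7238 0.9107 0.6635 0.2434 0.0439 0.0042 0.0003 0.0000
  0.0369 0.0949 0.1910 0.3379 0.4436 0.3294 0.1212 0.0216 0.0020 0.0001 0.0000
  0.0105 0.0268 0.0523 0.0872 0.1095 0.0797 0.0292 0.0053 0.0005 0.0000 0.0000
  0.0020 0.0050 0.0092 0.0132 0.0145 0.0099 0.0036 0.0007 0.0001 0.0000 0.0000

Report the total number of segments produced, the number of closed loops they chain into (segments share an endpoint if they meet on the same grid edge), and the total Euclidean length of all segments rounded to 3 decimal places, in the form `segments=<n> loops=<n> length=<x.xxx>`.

cell (0,1): code 0100 → (0.898,2.000)–(1.000,1.866)
cell (0,2): code 1100 → (0.676,3.000)–(0.898,2.000)
cell (0,3): code 1000 → (1.000,3.835)–(0.676,3.000)
cell (1,1): code 0110 → (1.000,1.866)–(2.000,1.169)
cell (1,3): code 1101 → (1.054,4.000)–(1.000,3.835)
cell (1,4): code 1100 → (1.921,5.000)–(1.054,4.000)
cell (1,5): code 1000 → (2.000,5.062)–(1.921,5.000)
cell (2,1): code 0110 → (2.000,1.169)–(3.000,1.214)
cell (2,5): code 1001 → (3.000,5.636)–(2.000,5.062)
cell (3,1): code 0110 → (3.000,1.214)–(4.000,1.869)
cell (3,5): code 1001 → (4.000,5.615)–(3.000,5.636)
cell (4,1): code 0010 → (4.000,1.869)–(4.114,2.000)
cell (4,2): code 0011 → (4.114,2.000)–(4.826,3.000)
cell (4,3): code 0111 → (4.826,3.000)–(5.000,3.635)
cell (4,4): code 1011 → (5.000,4.338)–(4.774,5.000)
cell (4,5): code 0001 → (4.774,5.000)–(4.000,5.615)
cell (5,3): code 0010 → (5.000,3.635)–(5.116,4.000)
cell (5,4): code 0001 → (5.116,4.000)–(5.000,4.338)
total: 18 segments, chained into 1 closed loop(s), length Σ = 13.742331

segments=18 loops=1 length=13.742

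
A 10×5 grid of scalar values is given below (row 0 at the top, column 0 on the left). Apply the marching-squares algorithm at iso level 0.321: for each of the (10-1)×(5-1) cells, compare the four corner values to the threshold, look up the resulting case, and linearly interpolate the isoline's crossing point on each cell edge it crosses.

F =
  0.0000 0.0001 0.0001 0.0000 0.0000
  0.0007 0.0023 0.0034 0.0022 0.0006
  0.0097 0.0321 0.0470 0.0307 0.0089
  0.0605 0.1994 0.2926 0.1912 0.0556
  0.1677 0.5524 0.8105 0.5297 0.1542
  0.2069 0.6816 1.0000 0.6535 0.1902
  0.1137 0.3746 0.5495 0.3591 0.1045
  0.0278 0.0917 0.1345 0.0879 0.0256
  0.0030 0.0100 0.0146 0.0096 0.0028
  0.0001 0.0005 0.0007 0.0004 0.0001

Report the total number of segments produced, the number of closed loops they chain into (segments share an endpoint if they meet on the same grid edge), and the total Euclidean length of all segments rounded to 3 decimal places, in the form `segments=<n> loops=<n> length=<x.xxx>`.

cell (3,0): code 0100 → (3.344,1.000)–(4.000,0.398)
cell (3,1): code 1100 → (3.055,2.000)–(3.344,1.000)
cell (3,2): code 1100 → (3.383,3.000)–(3.055,2.000)
cell (3,3): code 1000 → (4.000,3.556)–(3.383,3.000)
cell (4,0): code 0110 → (4.000,0.398)–(5.000,0.240)
cell (4,3): code 1001 → (5.000,3.718)–(4.000,3.556)
cell (5,0): code 0110 → (5.000,0.240)–(6.000,0.795)
cell (5,3): code 1001 → (6.000,3.150)–(5.000,3.718)
cell (6,0): code 0010 → (6.000,0.795)–(6.189,1.000)
cell (6,1): code 0011 → (6.189,1.000)–(6.551,2.000)
cell (6,2): code 0011 → (6.551,2.000)–(6.140,3.000)
cell (6,3): code 0001 → (6.140,3.000)–(6.000,3.150)
total: 12 segments, chained into 1 closed loop(s), length Σ = 10.761050

segments=12 loops=1 length=10.761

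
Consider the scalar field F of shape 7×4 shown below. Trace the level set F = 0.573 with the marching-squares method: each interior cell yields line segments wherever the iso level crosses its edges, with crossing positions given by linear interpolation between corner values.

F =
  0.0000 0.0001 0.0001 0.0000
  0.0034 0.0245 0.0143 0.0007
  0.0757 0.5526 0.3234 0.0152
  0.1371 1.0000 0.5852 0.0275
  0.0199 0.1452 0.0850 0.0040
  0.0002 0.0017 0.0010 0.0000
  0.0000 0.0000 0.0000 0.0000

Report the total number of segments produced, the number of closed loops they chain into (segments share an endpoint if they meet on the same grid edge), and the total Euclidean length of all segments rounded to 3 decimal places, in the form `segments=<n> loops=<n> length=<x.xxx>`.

segments=6 loops=1 length=4.320

cell (2,0): code 0100 → (2.046,1.000)–(3.000,0.505)
cell (2,1): code 1100 → (2.953,2.000)–(2.046,1.000)
cell (2,2): code 1000 → (3.000,2.022)–(2.953,2.000)
cell (3,0): code 0010 → (3.000,0.505)–(3.500,1.000)
cell (3,1): code 0011 → (3.500,1.000)–(3.024,2.000)
cell (3,2): code 0001 → (3.024,2.000)–(3.000,2.022)
total: 6 segments, chained into 1 closed loop(s), length Σ = 4.320175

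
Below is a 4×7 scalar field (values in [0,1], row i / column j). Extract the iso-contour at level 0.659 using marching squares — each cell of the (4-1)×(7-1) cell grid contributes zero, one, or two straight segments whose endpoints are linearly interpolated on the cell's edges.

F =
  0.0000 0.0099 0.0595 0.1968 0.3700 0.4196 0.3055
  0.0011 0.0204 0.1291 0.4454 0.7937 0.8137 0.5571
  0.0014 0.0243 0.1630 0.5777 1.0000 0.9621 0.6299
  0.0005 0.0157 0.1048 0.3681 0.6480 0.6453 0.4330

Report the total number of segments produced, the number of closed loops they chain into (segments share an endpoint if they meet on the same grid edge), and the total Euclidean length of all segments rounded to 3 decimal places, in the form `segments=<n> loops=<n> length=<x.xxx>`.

cell (0,3): code 0100 → (0.682,4.000)–(1.000,3.613)
cell (0,4): code 1100 → (0.607,5.000)–(0.682,4.000)
cell (0,5): code 1000 → (1.000,5.603)–(0.607,5.000)
cell (1,3): code 0110 → (1.000,3.613)–(2.000,3.193)
cell (1,5): code 1001 → (2.000,5.912)–(1.000,5.603)
cell (2,3): code 0010 → (2.000,3.193)–(2.969,4.000)
cell (2,4): code 0011 → (2.969,4.000)–(2.957,5.000)
cell (2,5): code 0001 → (2.957,5.000)–(2.000,5.912)
total: 8 segments, chained into 1 closed loop(s), length Σ = 7.937833

segments=8 loops=1 length=7.938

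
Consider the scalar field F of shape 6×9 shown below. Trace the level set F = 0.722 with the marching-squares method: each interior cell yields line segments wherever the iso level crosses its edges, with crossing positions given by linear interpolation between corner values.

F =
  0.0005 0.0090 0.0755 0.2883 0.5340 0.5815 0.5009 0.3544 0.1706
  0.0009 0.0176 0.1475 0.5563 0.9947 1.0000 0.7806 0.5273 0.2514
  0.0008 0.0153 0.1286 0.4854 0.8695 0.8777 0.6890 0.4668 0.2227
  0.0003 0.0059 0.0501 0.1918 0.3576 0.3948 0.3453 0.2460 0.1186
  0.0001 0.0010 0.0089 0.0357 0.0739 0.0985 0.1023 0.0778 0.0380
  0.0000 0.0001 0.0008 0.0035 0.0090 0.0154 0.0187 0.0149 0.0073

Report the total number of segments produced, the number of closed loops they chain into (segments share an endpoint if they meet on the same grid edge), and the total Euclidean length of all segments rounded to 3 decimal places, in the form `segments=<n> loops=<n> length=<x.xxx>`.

cell (0,3): code 0100 → (0.408,4.000)–(1.000,3.378)
cell (0,4): code 1100 → (0.336,5.000)–(0.408,4.000)
cell (0,5): code 1100 → (0.790,6.000)–(0.336,5.000)
cell (0,6): code 1000 → (1.000,6.231)–(0.790,6.000)
cell (1,3): code 0110 → (1.000,3.378)–(2.000,3.616)
cell (1,5): code 1011 → (2.000,5.825)–(1.640,6.000)
cell (1,6): code 0001 → (1.640,6.000)–(1.000,6.231)
cell (2,3): code 0010 → (2.000,3.616)–(2.288,4.000)
cell (2,4): code 0011 → (2.288,4.000)–(2.322,5.000)
cell (2,5): code 0001 → (2.322,5.000)–(2.000,5.825)
total: 10 segments, chained into 1 closed loop(s), length Σ = 7.747191

segments=10 loops=1 length=7.747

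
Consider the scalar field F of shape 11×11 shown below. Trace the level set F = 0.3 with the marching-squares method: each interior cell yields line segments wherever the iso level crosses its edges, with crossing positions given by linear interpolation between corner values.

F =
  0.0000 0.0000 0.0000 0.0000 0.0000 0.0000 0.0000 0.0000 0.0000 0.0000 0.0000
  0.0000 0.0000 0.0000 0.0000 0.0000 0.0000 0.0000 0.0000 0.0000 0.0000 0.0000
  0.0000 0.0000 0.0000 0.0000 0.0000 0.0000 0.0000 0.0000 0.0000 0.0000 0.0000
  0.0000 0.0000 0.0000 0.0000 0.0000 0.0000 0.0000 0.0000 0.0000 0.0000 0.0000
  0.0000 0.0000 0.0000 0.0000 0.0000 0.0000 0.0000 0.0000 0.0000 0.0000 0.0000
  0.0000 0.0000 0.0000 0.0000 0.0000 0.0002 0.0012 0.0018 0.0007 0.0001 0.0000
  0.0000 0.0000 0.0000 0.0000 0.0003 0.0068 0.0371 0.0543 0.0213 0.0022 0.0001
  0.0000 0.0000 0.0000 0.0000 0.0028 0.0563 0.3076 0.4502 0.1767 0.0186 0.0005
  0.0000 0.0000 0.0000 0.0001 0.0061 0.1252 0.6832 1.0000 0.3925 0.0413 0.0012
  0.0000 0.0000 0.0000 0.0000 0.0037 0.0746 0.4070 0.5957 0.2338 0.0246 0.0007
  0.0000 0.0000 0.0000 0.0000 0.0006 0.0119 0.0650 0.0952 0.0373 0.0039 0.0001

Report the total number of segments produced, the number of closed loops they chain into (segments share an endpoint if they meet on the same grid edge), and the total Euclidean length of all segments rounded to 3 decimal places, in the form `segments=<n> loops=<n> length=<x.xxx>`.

cell (6,5): code 0100 → (6.972,6.000)–(7.000,5.970)
cell (6,6): code 1100 → (6.621,7.000)–(6.972,6.000)
cell (6,7): code 1000 → (7.000,7.549)–(6.621,7.000)
cell (7,5): code 0110 → (7.000,5.970)–(8.000,5.313)
cell (7,7): code 1101 → (7.571,8.000)–(7.000,7.549)
cell (7,8): code 1000 → (8.000,8.263)–(7.571,8.000)
cell (8,5): code 0110 → (8.000,5.313)–(9.000,5.678)
cell (8,7): code 1011 → (9.000,7.817)–(8.583,8.000)
cell (8,8): code 0001 → (8.583,8.000)–(8.000,8.263)
cell (9,5): code 0010 → (9.000,5.678)–(9.313,6.000)
cell (9,6): code 0011 → (9.313,6.000)–(9.591,7.000)
cell (9,7): code 0001 → (9.591,7.000)–(9.000,7.817)
total: 12 segments, chained into 1 closed loop(s), length Σ = 8.850469

segments=12 loops=1 length=8.850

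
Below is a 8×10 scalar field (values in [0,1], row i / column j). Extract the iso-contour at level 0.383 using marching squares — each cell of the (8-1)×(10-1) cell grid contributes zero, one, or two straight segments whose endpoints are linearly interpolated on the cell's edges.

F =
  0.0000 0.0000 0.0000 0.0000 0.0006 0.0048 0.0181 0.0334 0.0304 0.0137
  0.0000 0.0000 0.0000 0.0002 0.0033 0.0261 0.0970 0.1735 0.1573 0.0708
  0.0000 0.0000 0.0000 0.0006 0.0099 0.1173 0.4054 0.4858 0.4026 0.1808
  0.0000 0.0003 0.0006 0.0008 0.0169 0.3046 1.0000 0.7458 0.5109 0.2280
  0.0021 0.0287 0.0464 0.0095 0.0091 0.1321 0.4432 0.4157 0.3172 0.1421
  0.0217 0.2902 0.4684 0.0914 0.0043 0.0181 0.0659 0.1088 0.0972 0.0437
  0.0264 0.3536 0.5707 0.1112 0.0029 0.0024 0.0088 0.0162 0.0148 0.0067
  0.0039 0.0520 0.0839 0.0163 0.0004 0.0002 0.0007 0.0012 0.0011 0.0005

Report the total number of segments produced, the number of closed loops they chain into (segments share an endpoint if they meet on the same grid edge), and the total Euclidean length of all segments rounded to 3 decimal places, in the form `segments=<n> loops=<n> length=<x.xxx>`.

cell (1,5): code 0100 → (1.927,6.000)–(2.000,5.922)
cell (1,6): code 1100 → (1.671,7.000)–(1.927,6.000)
cell (1,7): code 1100 → (1.920,8.000)–(1.671,7.000)
cell (1,8): code 1000 → (2.000,8.088)–(1.920,8.000)
cell (2,5): code 0110 → (2.000,5.922)–(3.000,5.113)
cell (2,8): code 1001 → (3.000,8.452)–(2.000,8.088)
cell (3,5): code 0110 → (3.000,5.113)–(4.000,5.806)
cell (3,7): code 1011 → (4.000,7.332)–(3.660,8.000)
cell (3,8): code 0001 → (3.660,8.000)–(3.000,8.452)
cell (4,1): code 0100 → (4.798,2.000)–(5.000,1.521)
cell (4,2): code 1000 → (5.000,2.227)–(4.798,2.000)
cell (4,5): code 0010 → (4.000,5.806)–(4.160,6.000)
cell (4,6): code 0011 → (4.160,6.000)–(4.107,7.000)
cell (4,7): code 0001 → (4.107,7.000)–(4.000,7.332)
cell (5,1): code 0110 → (5.000,1.521)–(6.000,1.135)
cell (5,2): code 1001 → (6.000,2.408)–(5.000,2.227)
cell (6,1): code 0010 → (6.000,1.135)–(6.386,2.000)
cell (6,2): code 0001 → (6.386,2.000)–(6.000,2.408)
total: 18 segments, chained into 2 closed loop(s), length Σ = 13.427275

segments=18 loops=2 length=13.427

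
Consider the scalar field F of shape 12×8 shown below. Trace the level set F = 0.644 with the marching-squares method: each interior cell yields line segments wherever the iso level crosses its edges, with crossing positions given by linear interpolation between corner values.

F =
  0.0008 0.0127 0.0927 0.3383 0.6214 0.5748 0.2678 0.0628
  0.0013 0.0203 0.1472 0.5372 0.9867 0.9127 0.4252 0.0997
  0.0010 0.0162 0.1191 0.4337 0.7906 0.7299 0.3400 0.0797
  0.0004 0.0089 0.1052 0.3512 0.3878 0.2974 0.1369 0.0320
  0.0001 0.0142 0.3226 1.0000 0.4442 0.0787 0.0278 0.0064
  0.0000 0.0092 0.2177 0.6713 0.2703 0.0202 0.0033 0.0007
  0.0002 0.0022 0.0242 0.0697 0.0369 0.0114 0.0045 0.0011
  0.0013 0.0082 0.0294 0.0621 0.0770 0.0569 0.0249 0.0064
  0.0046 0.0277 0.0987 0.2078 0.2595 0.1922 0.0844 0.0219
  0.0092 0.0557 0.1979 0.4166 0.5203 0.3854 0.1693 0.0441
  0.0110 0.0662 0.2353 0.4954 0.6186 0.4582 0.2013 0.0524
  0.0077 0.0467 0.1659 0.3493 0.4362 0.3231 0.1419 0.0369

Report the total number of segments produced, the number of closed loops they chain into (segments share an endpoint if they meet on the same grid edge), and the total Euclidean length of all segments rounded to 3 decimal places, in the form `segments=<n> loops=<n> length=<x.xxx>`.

segments=14 loops=2 length=11.175

cell (0,3): code 0100 → (0.062,4.000)–(1.000,3.238)
cell (0,4): code 1100 → (0.205,5.000)–(0.062,4.000)
cell (0,5): code 1000 → (1.000,5.551)–(0.205,5.000)
cell (1,3): code 0110 → (1.000,3.238)–(2.000,3.589)
cell (1,5): code 1001 → (2.000,5.220)–(1.000,5.551)
cell (2,3): code 0010 → (2.000,3.589)–(2.364,4.000)
cell (2,4): code 0011 → (2.364,4.000)–(2.199,5.000)
cell (2,5): code 0001 → (2.199,5.000)–(2.000,5.220)
cell (3,2): code 0100 → (3.451,3.000)–(4.000,2.474)
cell (3,3): code 1000 → (4.000,3.641)–(3.451,3.000)
cell (4,2): code 0110 → (4.000,2.474)–(5.000,2.940)
cell (4,3): code 1001 → (5.000,3.068)–(4.000,3.641)
cell (5,2): code 0010 → (5.000,2.940)–(5.045,3.000)
cell (5,3): code 0001 → (5.045,3.000)–(5.000,3.068)
total: 14 segments, chained into 2 closed loop(s), length Σ = 11.174530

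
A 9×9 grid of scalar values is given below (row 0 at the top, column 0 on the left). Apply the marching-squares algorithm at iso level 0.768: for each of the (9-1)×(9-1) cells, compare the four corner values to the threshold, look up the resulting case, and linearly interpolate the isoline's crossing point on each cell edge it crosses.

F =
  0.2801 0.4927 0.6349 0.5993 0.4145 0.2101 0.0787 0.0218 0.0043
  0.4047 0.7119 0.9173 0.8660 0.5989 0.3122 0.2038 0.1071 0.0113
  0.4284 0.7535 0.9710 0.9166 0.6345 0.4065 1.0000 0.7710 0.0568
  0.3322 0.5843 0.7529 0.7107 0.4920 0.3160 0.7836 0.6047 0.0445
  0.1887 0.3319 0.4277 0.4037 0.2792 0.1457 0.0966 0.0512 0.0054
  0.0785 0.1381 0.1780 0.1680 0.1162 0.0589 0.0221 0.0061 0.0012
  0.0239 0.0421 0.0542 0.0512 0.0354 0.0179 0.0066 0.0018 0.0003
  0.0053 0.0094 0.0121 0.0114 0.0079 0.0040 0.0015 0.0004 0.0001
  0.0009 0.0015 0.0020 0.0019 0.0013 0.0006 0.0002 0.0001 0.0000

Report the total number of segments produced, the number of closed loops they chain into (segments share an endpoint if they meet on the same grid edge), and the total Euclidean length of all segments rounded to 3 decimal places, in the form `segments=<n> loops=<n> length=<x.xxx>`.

segments=16 loops=2 length=11.784

cell (0,1): code 0100 → (0.471,2.000)–(1.000,1.273)
cell (0,2): code 1100 → (0.633,3.000)–(0.471,2.000)
cell (0,3): code 1000 → (1.000,3.367)–(0.633,3.000)
cell (1,1): code 0110 → (1.000,1.273)–(2.000,1.067)
cell (1,3): code 1001 → (2.000,3.527)–(1.000,3.367)
cell (1,5): code 0100 → (1.709,6.000)–(2.000,5.609)
cell (1,6): code 1100 → (1.995,7.000)–(1.709,6.000)
cell (1,7): code 1000 → (2.000,7.004)–(1.995,7.000)
cell (2,1): code 0010 → (2.000,1.067)–(2.931,2.000)
cell (2,2): code 0011 → (2.931,2.000)–(2.722,3.000)
cell (2,3): code 0001 → (2.722,3.000)–(2.000,3.527)
cell (2,5): code 0110 → (2.000,5.609)–(3.000,5.967)
cell (2,6): code 1011 → (3.000,6.087)–(2.018,7.000)
cell (2,7): code 0001 → (2.018,7.000)–(2.000,7.004)
cell (3,5): code 0010 → (3.000,5.967)–(3.023,6.000)
cell (3,6): code 0001 → (3.023,6.000)–(3.000,6.087)
total: 16 segments, chained into 2 closed loop(s), length Σ = 11.783743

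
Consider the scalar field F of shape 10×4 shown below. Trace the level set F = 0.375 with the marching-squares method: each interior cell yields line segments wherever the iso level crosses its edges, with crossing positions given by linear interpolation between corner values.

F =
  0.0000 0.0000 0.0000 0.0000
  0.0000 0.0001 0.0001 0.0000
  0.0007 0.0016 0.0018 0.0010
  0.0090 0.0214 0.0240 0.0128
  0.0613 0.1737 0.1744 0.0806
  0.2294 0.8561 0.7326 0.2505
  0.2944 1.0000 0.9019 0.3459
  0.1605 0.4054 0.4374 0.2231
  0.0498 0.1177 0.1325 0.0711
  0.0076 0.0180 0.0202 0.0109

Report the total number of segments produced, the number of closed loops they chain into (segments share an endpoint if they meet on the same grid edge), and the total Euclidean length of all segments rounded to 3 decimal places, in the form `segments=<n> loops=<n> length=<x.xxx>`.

segments=10 loops=1 length=9.029

cell (4,0): code 0100 → (4.295,1.000)–(5.000,0.232)
cell (4,1): code 1100 → (4.359,2.000)–(4.295,1.000)
cell (4,2): code 1000 → (5.000,2.742)–(4.359,2.000)
cell (5,0): code 0110 → (5.000,0.232)–(6.000,0.114)
cell (5,2): code 1001 → (6.000,2.948)–(5.000,2.742)
cell (6,0): code 0110 → (6.000,0.114)–(7.000,0.876)
cell (6,2): code 1001 → (7.000,2.291)–(6.000,2.948)
cell (7,0): code 0010 → (7.000,0.876)–(7.106,1.000)
cell (7,1): code 0011 → (7.106,1.000)–(7.205,2.000)
cell (7,2): code 0001 → (7.205,2.000)–(7.000,2.291)
total: 10 segments, chained into 1 closed loop(s), length Σ = 9.029451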